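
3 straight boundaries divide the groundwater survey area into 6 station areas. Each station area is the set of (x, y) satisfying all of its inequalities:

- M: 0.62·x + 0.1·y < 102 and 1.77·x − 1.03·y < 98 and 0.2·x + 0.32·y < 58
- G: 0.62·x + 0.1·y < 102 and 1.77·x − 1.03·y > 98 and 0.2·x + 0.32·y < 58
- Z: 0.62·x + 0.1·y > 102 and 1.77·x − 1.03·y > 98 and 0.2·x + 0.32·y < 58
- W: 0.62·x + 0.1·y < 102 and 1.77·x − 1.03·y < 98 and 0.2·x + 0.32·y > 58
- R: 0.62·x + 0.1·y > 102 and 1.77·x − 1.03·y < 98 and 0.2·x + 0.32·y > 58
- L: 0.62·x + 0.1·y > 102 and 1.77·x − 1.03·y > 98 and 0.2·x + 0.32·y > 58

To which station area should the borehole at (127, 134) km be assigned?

W

0.62·127 + 0.1·134 = 92.140, which is < 102
1.77·127 − 1.03·134 = 86.770, which is < 98
0.2·127 + 0.32·134 = 68.280, which is > 58
This sign pattern matches W.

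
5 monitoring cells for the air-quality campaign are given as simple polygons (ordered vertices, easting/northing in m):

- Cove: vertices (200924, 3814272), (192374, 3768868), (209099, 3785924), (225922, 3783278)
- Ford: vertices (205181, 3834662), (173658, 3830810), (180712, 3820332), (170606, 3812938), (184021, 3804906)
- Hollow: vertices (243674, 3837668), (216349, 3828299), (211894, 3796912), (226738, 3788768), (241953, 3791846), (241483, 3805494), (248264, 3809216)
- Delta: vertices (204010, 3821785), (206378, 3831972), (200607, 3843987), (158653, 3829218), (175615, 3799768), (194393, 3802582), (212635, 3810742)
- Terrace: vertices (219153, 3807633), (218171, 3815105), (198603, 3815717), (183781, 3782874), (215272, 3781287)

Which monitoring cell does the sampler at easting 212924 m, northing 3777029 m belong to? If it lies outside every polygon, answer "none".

Cast a ray rightward from (212924, 3777029). For each polygon, the edges (by vertex number in listed order) whose endpoints lie on opposite sides of northing = 3777029, where each meets that height, and whether that is right or left of the point:
Cove: 1–2 at easting≈193910.8 (left), 2–3 at easting≈200376.6 (left) → 0 crossings.
Ford: no edge straddles that height → 0 crossings.
Hollow: no edge straddles that height → 0 crossings.
Delta: no edge straddles that height → 0 crossings.
Terrace: no edge straddles that height → 0 crossings.
All counts are even, so the point lies outside every listed polygon.

none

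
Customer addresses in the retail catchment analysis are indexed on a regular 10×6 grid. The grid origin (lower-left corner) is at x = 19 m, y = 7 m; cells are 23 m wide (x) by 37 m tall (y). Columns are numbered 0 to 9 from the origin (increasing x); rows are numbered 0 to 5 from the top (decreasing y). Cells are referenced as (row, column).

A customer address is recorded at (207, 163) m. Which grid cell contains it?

Column index: ⌊(207 − 19) / 23⌋ = ⌊8.174⌋ = 8
Row offset from origin: ⌊(163 − 7) / 37⌋ = ⌊4.216⌋ = 4 → row 1 (counted from top)

(1, 8)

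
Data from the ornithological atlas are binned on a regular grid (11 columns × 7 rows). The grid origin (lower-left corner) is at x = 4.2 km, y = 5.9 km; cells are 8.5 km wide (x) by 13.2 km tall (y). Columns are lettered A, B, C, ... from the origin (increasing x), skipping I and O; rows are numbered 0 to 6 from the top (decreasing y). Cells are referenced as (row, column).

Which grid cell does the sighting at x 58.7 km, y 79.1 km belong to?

(1, G)

Column index: ⌊(58.7 − 4.2) / 8.5⌋ = ⌊6.412⌋ = 6 → column G
Row offset from origin: ⌊(79.1 − 5.9) / 13.2⌋ = ⌊5.545⌋ = 5 → row 1 (counted from top)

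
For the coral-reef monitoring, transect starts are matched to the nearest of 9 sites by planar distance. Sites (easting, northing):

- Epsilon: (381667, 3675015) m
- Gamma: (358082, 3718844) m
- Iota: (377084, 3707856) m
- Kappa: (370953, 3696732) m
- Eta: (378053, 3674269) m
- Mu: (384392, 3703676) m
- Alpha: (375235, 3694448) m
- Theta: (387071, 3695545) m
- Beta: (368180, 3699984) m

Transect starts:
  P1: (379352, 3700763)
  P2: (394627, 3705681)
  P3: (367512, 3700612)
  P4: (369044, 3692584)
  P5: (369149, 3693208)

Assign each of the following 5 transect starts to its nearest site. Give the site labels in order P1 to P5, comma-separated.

P1 → Mu (d²=33887169.00)
P2 → Mu (d²=108775250.00)
P3 → Beta (d²=840608.00)
P4 → Kappa (d²=20850185.00)
P5 → Kappa (d²=15672992.00)

Mu, Mu, Beta, Kappa, Kappa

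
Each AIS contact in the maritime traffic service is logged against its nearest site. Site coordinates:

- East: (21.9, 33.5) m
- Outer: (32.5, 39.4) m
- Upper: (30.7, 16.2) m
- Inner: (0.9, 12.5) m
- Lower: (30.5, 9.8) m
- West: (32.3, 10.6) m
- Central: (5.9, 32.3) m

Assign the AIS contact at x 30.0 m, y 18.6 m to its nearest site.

Upper

Squared distances to each site:
East: 287.620; Outer: 438.890; Upper: 6.250; Inner: 884.020; Lower: 77.690; West: 69.290; Central: 768.500.
Minimum at Upper.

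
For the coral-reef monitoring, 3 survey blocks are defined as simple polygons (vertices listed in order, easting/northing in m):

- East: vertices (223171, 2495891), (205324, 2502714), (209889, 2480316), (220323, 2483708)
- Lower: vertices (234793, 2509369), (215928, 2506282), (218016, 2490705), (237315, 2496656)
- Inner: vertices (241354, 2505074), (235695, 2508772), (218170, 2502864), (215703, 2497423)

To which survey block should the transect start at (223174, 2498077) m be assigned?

Lower

Cast a ray rightward from (223174, 2498077). For each polygon, the edges (by vertex number in listed order) whose endpoints lie on opposite sides of northing = 2498077, where each meets that height, and whether that is right or left of the point:
East: 1–2 at easting≈217453.1 (left), 2–3 at easting≈206269.1 (left) → 0 crossings.
Lower: 2–3 at easting≈217027.8 (left), 4–1 at easting≈237033.1 (right) → 1 crossing.
Inner: 3–4 at easting≈215999.5 (left), 4–1 at easting≈217895.6 (left) → 0 crossings.
Only Lower has an odd count, so the point is inside Lower.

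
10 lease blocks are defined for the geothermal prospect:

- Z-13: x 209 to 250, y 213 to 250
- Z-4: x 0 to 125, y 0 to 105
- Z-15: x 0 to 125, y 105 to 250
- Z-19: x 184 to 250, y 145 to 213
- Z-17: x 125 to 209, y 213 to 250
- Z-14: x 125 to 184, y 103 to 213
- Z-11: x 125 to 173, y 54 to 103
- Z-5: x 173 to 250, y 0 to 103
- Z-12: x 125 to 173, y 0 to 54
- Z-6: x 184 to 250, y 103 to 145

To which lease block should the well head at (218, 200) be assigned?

Z-19

The point has x = 218 and y = 200.
Only Z-19 satisfies 184 ≤ x ≤ 250 and 145 ≤ y ≤ 213.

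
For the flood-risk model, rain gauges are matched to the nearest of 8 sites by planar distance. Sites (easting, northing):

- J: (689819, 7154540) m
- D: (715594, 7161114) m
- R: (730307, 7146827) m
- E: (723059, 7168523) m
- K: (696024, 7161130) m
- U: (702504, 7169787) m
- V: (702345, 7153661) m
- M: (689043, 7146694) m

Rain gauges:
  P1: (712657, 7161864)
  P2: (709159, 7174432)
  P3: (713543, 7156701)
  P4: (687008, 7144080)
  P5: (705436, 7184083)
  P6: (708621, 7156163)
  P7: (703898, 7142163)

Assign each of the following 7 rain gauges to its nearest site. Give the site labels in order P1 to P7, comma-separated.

D, U, D, M, U, V, V

P1 → D (d²=9188469.00)
P2 → U (d²=65865050.00)
P3 → D (d²=23681170.00)
P4 → M (d²=10974221.00)
P5 → U (d²=212972240.00)
P6 → V (d²=45648180.00)
P7 → V (d²=134615813.00)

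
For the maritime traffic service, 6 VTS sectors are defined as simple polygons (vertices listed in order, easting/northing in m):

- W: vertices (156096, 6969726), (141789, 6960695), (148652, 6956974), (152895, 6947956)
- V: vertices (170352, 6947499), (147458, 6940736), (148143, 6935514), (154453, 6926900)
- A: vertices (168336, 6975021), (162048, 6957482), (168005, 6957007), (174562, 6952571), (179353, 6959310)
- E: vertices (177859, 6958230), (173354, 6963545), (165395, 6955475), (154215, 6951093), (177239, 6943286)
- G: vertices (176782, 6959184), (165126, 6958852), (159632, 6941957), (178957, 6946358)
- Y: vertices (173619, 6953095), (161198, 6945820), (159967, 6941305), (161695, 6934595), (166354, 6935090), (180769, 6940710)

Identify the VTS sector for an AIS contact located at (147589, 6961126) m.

W

Cast a ray rightward from (147589, 6961126). For each polygon, the edges (by vertex number in listed order) whose endpoints lie on opposite sides of northing = 6961126, where each meets that height, and whether that is right or left of the point:
W: 1–2 at easting≈142471.8 (left), 4–1 at easting≈154831.5 (right) → 1 crossing.
V: no edge straddles that height → 0 crossings.
A: 1–2 at easting≈163354.4 (right), 5–1 at easting≈178079.6 (right) → 2 crossings.
E: 1–2 at easting≈175404.3 (right), 2–3 at easting≈170968.3 (right) → 2 crossings.
G: no edge straddles that height → 0 crossings.
Y: no edge straddles that height → 0 crossings.
Only W has an odd count, so the point is inside W.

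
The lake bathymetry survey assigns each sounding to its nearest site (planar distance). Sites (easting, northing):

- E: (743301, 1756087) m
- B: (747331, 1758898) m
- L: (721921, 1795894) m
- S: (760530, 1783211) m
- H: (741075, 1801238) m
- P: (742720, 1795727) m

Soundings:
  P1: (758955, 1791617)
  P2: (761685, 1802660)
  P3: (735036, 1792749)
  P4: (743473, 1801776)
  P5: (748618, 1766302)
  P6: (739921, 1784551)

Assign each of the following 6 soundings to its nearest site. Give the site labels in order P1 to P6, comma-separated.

S, S, P, H, B, P

P1 → S (d²=73141461.00)
P2 → S (d²=379597626.00)
P3 → P (d²=67912340.00)
P4 → H (d²=6039848.00)
P5 → B (d²=56475585.00)
P6 → P (d²=132737377.00)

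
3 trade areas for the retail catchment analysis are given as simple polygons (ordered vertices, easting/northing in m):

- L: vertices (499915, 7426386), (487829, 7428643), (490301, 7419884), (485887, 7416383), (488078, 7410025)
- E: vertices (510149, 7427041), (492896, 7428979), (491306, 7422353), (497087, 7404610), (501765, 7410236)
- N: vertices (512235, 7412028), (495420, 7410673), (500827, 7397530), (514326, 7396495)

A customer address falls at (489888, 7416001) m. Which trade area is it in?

L

Cast a ray rightward from (489888, 7416001). For each polygon, the edges (by vertex number in listed order) whose endpoints lie on opposite sides of northing = 7416001, where each meets that height, and whether that is right or left of the point:
L: 4–5 at easting≈486018.6 (left), 5–1 at easting≈492401.6 (right) → 1 crossing.
E: 3–4 at easting≈493375.6 (right), 5–1 at easting≈504641.2 (right) → 2 crossings.
N: no edge straddles that height → 0 crossings.
Only L has an odd count, so the point is inside L.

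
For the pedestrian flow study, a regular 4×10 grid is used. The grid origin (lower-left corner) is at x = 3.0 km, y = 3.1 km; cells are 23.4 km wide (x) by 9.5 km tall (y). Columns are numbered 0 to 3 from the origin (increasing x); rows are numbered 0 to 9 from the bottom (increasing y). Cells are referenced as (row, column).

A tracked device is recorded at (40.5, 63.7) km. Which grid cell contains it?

(6, 1)

Column index: ⌊(40.5 − 3.0) / 23.4⌋ = ⌊1.603⌋ = 1
Row offset from origin: ⌊(63.7 − 3.1) / 9.5⌋ = ⌊6.379⌋ = 6 → row 6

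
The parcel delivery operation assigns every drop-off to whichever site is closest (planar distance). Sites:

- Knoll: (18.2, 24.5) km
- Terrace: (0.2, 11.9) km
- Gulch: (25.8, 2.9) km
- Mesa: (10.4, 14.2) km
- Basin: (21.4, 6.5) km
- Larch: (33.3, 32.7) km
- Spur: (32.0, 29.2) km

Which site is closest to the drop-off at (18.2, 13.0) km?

Squared distances to each site:
Knoll: 132.250; Terrace: 325.210; Gulch: 159.770; Mesa: 62.280; Basin: 52.490; Larch: 616.100; Spur: 452.880.
Minimum at Basin.

Basin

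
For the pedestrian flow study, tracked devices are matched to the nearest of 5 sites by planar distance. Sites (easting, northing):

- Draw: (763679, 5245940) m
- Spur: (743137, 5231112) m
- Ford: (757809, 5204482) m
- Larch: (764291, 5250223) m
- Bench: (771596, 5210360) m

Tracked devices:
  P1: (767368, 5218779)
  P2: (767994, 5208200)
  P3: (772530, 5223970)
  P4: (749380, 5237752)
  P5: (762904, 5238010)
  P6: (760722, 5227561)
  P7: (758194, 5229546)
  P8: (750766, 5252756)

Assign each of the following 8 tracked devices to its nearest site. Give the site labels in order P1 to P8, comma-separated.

P1 → Bench (d²=88755545.00)
P2 → Bench (d²=17640004.00)
P3 → Bench (d²=186104456.00)
P4 → Spur (d²=83064649.00)
P5 → Draw (d²=63485525.00)
P6 → Spur (d²=321841826.00)
P7 → Spur (d²=229165605.00)
P8 → Larch (d²=189341714.00)

Bench, Bench, Bench, Spur, Draw, Spur, Spur, Larch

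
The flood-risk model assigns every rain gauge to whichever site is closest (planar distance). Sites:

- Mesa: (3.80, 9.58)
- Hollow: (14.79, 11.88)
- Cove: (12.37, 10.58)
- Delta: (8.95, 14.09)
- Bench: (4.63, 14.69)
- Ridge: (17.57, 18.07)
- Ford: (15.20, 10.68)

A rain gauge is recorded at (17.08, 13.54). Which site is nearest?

Hollow

Squared distances to each site:
Mesa: 192.040; Hollow: 8.000; Cove: 30.946; Delta: 66.399; Bench: 156.325; Ridge: 20.761; Ford: 11.714.
Minimum at Hollow.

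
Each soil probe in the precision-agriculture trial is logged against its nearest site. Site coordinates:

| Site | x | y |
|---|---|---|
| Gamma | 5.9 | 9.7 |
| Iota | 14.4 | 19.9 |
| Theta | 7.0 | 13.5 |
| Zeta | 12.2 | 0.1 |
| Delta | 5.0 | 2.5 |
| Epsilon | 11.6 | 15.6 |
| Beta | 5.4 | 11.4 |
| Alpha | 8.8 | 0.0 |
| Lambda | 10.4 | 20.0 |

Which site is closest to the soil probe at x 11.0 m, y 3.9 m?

Squared distances to each site:
Gamma: 59.650; Iota: 267.560; Theta: 108.160; Zeta: 15.880; Delta: 37.960; Epsilon: 137.250; Beta: 87.610; Alpha: 20.050; Lambda: 259.570.
Minimum at Zeta.

Zeta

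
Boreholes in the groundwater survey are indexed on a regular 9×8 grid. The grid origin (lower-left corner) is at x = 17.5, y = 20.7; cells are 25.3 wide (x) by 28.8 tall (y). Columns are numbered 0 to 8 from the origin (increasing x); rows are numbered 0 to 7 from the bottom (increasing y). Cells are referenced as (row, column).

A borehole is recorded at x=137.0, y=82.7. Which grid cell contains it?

Column index: ⌊(137.0 − 17.5) / 25.3⌋ = ⌊4.723⌋ = 4
Row offset from origin: ⌊(82.7 − 20.7) / 28.8⌋ = ⌊2.153⌋ = 2 → row 2

(2, 4)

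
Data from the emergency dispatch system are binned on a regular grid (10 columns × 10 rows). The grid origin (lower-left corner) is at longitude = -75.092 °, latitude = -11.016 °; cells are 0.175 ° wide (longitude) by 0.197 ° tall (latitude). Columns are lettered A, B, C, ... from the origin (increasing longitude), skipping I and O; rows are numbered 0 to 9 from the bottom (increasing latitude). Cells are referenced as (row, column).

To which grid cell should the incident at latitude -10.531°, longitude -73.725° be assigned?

(2, H)

Column index: ⌊(-73.725 − -75.092) / 0.175⌋ = ⌊7.811⌋ = 7 → column H
Row offset from origin: ⌊(-10.531 − -11.016) / 0.197⌋ = ⌊2.462⌋ = 2 → row 2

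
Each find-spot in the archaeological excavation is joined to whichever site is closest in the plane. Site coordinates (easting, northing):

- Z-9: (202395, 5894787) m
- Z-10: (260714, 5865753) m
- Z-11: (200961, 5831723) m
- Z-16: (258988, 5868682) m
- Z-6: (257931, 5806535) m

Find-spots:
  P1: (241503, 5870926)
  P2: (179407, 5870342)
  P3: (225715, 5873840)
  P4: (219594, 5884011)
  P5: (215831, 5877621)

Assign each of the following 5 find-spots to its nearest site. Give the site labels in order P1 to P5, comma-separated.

Z-16, Z-9, Z-9, Z-9, Z-9

P1 → Z-16 (d²=310760761.00)
P2 → Z-9 (d²=1126006169.00)
P3 → Z-9 (d²=982599209.00)
P4 → Z-9 (d²=411927777.00)
P5 → Z-9 (d²=475197652.00)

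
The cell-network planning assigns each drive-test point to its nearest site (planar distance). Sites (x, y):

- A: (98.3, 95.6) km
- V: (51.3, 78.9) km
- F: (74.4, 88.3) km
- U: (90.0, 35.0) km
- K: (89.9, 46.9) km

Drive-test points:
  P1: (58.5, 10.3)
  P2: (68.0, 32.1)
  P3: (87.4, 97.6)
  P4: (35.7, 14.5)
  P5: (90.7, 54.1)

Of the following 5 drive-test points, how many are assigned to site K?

1

P1 → U
P2 → U
P3 → A
P4 → U
P5 → K
1 of the 5 goes to K.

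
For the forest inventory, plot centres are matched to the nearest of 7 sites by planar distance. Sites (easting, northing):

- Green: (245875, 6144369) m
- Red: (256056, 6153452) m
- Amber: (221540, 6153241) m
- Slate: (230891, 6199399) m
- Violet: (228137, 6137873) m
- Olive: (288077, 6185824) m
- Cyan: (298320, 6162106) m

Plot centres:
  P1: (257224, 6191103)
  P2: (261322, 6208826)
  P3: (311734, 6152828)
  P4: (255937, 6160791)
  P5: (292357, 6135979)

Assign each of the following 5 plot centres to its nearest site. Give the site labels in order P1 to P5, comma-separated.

P1 → Slate (d²=762250505.00)
P2 → Slate (d²=1014914090.00)
P3 → Cyan (d²=266016680.00)
P4 → Red (d²=53875082.00)
P5 → Cyan (d²=718177498.00)

Slate, Slate, Cyan, Red, Cyan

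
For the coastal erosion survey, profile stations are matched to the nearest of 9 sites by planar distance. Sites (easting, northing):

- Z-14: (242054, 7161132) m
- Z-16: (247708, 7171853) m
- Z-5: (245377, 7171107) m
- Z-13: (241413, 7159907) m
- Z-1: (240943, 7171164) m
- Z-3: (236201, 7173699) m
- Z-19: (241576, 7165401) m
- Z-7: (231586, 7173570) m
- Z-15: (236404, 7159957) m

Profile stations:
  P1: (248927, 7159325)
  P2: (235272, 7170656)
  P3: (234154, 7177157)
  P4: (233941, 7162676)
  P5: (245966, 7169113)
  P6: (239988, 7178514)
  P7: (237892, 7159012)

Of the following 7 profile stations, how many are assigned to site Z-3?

P1 → Z-14
P2 → Z-3
P3 → Z-3
P4 → Z-15
P5 → Z-5
P6 → Z-3
P7 → Z-15
3 of the 7 go to Z-3.

3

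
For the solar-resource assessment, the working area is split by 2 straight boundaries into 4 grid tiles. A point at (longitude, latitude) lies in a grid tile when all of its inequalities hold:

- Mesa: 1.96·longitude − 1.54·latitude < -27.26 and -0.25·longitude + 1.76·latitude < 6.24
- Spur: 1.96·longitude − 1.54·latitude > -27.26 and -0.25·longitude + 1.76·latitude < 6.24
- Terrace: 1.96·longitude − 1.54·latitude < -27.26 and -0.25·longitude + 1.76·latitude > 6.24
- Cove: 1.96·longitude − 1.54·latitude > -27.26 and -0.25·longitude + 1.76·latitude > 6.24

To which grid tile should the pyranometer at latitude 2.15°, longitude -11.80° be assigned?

1.96·-11.80 − 1.54·2.15 = -26.439, which is > -27.26
-0.25·-11.80 + 1.76·2.15 = 6.734, which is > 6.24
This sign pattern matches Cove.

Cove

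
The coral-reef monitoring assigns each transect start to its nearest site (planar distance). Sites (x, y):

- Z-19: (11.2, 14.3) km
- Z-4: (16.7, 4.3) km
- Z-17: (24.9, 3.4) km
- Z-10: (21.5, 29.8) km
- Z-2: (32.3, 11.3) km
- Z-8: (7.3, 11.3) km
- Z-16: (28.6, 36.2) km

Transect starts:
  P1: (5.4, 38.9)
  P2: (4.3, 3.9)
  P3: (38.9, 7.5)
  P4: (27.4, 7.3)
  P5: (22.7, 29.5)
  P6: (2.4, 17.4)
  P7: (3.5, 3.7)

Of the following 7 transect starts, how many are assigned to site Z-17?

1

P1 → Z-10
P2 → Z-8
P3 → Z-2
P4 → Z-17
P5 → Z-10
P6 → Z-8
P7 → Z-8
1 of the 7 goes to Z-17.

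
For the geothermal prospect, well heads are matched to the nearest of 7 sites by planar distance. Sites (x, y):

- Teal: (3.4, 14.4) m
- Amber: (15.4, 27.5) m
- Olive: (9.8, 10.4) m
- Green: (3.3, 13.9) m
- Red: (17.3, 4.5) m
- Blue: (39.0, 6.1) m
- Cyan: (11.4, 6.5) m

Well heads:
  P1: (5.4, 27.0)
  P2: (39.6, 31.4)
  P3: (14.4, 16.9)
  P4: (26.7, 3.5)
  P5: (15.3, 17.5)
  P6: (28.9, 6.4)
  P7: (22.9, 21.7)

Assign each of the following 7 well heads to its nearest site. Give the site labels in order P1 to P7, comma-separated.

Amber, Amber, Olive, Red, Olive, Blue, Amber

P1 → Amber (d²=100.25)
P2 → Amber (d²=600.85)
P3 → Olive (d²=63.41)
P4 → Red (d²=89.36)
P5 → Olive (d²=80.66)
P6 → Blue (d²=102.10)
P7 → Amber (d²=89.89)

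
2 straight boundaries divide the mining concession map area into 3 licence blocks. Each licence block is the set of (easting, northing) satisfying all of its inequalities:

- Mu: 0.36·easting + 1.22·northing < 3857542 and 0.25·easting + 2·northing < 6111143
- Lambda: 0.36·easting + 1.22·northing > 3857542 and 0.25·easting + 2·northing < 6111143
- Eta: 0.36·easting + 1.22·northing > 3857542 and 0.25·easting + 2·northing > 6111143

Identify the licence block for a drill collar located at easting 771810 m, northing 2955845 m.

Lambda

0.36·771810 + 1.22·2955845 = 3883982.500, which is > 3857542
0.25·771810 + 2·2955845 = 6104642.500, which is < 6111143
This sign pattern matches Lambda.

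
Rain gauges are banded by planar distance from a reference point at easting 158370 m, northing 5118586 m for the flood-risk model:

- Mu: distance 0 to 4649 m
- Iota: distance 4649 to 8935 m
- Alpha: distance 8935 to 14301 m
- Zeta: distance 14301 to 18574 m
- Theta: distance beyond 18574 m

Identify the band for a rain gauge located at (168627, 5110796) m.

Alpha

Distance = √((168627−158370)² + (5110796−5118586)²) = √(105206049.000 + 60684100.000) = 12879.835 m.
8935 ≤ 12879.835 < 14301 → Alpha.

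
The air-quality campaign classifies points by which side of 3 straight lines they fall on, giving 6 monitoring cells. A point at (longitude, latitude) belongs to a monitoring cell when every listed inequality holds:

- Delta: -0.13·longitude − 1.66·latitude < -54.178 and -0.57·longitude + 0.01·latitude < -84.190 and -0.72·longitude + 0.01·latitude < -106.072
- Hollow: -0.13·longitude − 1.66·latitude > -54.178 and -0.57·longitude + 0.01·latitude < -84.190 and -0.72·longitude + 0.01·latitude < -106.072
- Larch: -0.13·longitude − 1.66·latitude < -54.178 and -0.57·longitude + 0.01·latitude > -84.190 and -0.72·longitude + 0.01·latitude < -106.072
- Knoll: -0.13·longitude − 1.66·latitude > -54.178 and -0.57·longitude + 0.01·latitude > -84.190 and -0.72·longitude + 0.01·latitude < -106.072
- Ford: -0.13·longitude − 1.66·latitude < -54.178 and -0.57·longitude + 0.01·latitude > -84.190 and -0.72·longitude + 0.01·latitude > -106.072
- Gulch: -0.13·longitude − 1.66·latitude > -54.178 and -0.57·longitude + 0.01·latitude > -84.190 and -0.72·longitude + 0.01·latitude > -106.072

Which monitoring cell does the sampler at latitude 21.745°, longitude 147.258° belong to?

-0.13·147.258 − 1.66·21.745 = -55.240, which is < -54.178
-0.57·147.258 + 0.01·21.745 = -83.720, which is > -84.190
-0.72·147.258 + 0.01·21.745 = -105.808, which is > -106.072
This sign pattern matches Ford.

Ford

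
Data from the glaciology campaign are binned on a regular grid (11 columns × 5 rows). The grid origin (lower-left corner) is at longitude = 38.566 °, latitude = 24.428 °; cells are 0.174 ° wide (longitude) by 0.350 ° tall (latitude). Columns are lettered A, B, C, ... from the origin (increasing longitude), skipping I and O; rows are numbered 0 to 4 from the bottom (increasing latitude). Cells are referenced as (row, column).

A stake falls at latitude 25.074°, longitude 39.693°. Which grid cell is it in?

(1, G)

Column index: ⌊(39.693 − 38.566) / 0.174⌋ = ⌊6.477⌋ = 6 → column G
Row offset from origin: ⌊(25.074 − 24.428) / 0.350⌋ = ⌊1.846⌋ = 1 → row 1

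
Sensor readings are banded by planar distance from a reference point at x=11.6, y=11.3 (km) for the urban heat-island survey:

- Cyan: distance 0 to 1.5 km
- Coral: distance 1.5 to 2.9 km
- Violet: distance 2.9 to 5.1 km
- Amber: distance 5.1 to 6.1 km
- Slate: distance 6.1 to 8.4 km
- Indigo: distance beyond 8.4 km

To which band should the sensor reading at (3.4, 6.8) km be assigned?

Distance = √((3.4−11.6)² + (6.8−11.3)²) = √(67.240 + 20.250) = 9.354 km.
8.4 ≤ 9.354 < ∞ → Indigo.

Indigo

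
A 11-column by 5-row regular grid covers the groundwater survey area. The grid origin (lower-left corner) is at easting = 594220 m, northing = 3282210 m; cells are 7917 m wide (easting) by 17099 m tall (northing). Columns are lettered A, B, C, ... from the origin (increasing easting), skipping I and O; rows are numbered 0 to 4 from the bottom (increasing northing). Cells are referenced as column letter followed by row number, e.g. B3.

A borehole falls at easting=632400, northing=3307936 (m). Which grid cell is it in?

Column index: ⌊(632400 − 594220) / 7917⌋ = ⌊4.823⌋ = 4 → column E
Row offset from origin: ⌊(3307936 − 3282210) / 17099⌋ = ⌊1.505⌋ = 1 → row 1

E1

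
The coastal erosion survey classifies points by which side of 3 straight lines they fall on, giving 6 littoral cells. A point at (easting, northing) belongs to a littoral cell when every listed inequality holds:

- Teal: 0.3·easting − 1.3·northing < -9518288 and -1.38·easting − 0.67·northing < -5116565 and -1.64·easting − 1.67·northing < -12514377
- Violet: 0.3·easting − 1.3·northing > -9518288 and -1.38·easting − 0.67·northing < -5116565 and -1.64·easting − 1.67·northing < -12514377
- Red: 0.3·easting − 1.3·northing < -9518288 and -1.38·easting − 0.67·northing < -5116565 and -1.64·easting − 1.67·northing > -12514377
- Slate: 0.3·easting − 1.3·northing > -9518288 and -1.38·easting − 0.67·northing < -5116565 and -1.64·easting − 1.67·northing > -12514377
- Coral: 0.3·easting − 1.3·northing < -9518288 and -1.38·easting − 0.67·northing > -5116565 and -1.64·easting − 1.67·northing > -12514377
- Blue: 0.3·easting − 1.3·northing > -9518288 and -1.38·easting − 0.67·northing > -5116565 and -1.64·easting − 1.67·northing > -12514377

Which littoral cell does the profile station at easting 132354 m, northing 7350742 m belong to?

Blue

0.3·132354 − 1.3·7350742 = -9516258.400, which is > -9518288
-1.38·132354 − 0.67·7350742 = -5107645.660, which is > -5116565
-1.64·132354 − 1.67·7350742 = -12492799.700, which is > -12514377
This sign pattern matches Blue.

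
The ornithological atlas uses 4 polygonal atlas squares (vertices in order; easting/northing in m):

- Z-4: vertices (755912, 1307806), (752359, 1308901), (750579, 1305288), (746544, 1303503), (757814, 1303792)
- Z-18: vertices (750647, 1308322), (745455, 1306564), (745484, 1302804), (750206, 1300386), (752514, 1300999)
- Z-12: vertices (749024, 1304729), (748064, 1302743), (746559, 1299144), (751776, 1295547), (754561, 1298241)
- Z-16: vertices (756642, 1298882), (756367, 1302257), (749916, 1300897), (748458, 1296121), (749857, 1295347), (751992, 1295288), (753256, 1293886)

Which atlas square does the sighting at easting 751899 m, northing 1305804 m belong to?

Z-4

Cast a ray rightward from (751899, 1305804). For each polygon, the edges (by vertex number in listed order) whose endpoints lie on opposite sides of northing = 1305804, where each meets that height, and whether that is right or left of the point:
Z-4: 2–3 at easting≈750833.2 (left), 5–1 at easting≈756860.6 (right) → 1 crossing.
Z-18: 2–3 at easting≈745460.9 (left), 5–1 at easting≈751289.0 (left) → 0 crossings.
Z-12: no edge straddles that height → 0 crossings.
Z-16: no edge straddles that height → 0 crossings.
Only Z-4 has an odd count, so the point is inside Z-4.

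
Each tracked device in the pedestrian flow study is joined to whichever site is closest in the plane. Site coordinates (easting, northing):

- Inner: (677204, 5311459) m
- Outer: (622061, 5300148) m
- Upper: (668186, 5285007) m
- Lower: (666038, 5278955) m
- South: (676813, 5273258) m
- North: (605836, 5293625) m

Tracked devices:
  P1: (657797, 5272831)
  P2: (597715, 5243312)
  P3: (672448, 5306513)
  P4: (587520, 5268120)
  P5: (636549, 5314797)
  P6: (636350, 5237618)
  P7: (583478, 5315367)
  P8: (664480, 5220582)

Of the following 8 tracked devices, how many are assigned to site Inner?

1

P1 → Lower
P2 → North
P3 → Inner
P4 → North
P5 → Outer
P6 → Lower
P7 → North
P8 → South
1 of the 8 goes to Inner.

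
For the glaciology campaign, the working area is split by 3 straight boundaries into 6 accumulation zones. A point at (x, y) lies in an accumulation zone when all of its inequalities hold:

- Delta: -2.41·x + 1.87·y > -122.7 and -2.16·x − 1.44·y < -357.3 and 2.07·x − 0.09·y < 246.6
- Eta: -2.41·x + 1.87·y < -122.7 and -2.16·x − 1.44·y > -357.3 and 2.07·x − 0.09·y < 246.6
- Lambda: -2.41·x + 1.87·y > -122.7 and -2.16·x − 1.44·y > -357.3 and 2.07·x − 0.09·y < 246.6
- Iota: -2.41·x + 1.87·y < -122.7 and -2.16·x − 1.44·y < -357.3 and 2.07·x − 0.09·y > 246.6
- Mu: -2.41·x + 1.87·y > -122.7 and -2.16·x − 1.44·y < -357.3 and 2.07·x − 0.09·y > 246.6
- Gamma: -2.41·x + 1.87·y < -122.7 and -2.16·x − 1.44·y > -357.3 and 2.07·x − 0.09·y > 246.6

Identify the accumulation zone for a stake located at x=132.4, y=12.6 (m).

Gamma

-2.41·132.4 + 1.87·12.6 = -295.522, which is < -122.7
-2.16·132.4 − 1.44·12.6 = -304.128, which is > -357.3
2.07·132.4 − 0.09·12.6 = 272.934, which is > 246.6
This sign pattern matches Gamma.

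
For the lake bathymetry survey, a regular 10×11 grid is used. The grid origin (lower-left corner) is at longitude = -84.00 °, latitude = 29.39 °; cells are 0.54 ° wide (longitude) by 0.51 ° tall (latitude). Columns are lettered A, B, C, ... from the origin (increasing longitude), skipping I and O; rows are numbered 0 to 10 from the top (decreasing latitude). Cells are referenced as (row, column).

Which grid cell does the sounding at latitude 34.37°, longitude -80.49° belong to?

(1, G)

Column index: ⌊(-80.49 − -84.00) / 0.54⌋ = ⌊6.500⌋ = 6 → column G
Row offset from origin: ⌊(34.37 − 29.39) / 0.51⌋ = ⌊9.765⌋ = 9 → row 1 (counted from top)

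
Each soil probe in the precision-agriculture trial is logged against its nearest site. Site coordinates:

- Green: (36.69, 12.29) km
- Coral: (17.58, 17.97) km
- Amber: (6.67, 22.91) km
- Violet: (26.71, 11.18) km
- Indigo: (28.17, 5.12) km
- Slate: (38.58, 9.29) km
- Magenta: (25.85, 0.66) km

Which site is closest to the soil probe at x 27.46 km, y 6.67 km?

Squared distances to each site:
Green: 116.777; Coral: 225.304; Amber: 695.962; Violet: 20.903; Indigo: 2.907; Slate: 130.519; Magenta: 38.712.
Minimum at Indigo.

Indigo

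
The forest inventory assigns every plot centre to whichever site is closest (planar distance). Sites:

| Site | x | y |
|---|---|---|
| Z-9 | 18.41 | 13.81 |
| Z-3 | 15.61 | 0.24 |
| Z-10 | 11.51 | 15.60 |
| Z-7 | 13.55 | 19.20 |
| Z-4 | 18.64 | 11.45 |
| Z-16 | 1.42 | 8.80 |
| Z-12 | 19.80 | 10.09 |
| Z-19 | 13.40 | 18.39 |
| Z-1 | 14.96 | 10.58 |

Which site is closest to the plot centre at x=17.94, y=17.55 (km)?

Squared distances to each site:
Z-9: 14.209; Z-3: 305.065; Z-10: 45.147; Z-7: 21.995; Z-4: 37.700; Z-16: 349.473; Z-12: 59.111; Z-19: 21.317; Z-1: 57.461.
Minimum at Z-9.

Z-9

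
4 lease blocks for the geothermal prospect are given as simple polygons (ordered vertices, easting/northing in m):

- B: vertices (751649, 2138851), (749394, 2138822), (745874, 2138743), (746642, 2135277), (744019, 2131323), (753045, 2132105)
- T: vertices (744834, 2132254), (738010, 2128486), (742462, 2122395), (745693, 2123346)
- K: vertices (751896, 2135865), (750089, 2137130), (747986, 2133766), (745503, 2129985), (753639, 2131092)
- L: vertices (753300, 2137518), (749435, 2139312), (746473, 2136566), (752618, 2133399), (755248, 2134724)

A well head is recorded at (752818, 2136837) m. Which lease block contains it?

L

Cast a ray rightward from (752818, 2136837). For each polygon, the edges (by vertex number in listed order) whose endpoints lie on opposite sides of northing = 2136837, where each meets that height, and whether that is right or left of the point:
B: 3–4 at easting≈746296.3 (left), 6–1 at easting≈752065.8 (left) → 0 crossings.
T: no edge straddles that height → 0 crossings.
K: 1–2 at easting≈750507.5 (left), 2–3 at easting≈749905.8 (left) → 0 crossings.
L: 2–3 at easting≈746765.3 (left), 5–1 at easting≈753774.8 (right) → 1 crossing.
Only L has an odd count, so the point is inside L.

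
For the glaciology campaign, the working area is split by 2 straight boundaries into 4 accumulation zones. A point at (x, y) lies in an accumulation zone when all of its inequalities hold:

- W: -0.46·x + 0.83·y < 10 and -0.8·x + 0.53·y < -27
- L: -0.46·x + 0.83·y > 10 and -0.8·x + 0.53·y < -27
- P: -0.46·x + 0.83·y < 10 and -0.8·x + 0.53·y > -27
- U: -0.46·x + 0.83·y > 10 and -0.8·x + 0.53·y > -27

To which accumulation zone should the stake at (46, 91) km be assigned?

U

-0.46·46 + 0.83·91 = 54.370, which is > 10
-0.8·46 + 0.53·91 = 11.430, which is > -27
This sign pattern matches U.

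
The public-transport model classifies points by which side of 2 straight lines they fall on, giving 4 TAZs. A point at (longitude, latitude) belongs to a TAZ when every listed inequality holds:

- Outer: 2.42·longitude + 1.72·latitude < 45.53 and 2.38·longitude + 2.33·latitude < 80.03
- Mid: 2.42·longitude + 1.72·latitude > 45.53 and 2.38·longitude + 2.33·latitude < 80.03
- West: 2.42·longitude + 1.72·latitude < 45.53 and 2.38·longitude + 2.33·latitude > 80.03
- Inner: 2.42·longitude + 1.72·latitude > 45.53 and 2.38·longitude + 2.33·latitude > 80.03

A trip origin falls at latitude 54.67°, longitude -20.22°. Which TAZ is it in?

Outer

2.42·-20.22 + 1.72·54.67 = 45.100, which is < 45.53
2.38·-20.22 + 2.33·54.67 = 79.258, which is < 80.03
This sign pattern matches Outer.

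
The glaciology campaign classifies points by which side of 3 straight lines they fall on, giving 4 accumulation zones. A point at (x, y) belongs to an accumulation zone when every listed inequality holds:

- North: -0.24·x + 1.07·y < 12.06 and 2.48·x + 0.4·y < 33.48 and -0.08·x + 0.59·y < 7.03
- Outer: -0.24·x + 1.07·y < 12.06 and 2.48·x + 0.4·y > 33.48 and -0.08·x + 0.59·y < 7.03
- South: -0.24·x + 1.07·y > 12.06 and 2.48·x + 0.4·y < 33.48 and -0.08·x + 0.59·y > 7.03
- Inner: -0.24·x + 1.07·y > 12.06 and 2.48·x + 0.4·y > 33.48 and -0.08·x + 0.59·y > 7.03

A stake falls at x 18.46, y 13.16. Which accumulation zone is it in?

Outer

-0.24·18.46 + 1.07·13.16 = 9.651, which is < 12.06
2.48·18.46 + 0.4·13.16 = 51.045, which is > 33.48
-0.08·18.46 + 0.59·13.16 = 6.288, which is < 7.03
This sign pattern matches Outer.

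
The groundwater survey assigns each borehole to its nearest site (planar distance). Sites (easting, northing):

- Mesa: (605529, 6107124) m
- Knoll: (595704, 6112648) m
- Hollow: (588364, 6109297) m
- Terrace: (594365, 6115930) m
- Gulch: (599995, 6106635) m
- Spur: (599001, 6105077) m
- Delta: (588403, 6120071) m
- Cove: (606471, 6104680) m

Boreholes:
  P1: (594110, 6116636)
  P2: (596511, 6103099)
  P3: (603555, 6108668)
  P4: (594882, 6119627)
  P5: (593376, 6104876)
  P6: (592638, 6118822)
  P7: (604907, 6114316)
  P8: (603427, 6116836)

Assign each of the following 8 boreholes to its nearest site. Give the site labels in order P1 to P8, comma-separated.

P1 → Terrace (d²=563461.00)
P2 → Spur (d²=10112584.00)
P3 → Mesa (d²=6280612.00)
P4 → Terrace (d²=13935098.00)
P5 → Spur (d²=31681026.00)
P6 → Terrace (d²=11346193.00)
P7 → Mesa (d²=52111748.00)
P8 → Knoll (d²=77184073.00)

Terrace, Spur, Mesa, Terrace, Spur, Terrace, Mesa, Knoll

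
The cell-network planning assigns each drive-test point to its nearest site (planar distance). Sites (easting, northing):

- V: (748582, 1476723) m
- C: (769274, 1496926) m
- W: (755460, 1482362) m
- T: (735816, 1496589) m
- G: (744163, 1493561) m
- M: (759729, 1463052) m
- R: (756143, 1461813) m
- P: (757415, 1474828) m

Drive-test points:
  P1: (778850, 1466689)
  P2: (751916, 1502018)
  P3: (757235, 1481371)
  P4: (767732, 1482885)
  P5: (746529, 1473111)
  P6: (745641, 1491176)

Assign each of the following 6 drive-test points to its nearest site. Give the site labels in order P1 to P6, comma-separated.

M, G, W, W, V, G

P1 → M (d²=378840410.00)
P2 → G (d²=131629858.00)
P3 → W (d²=4132706.00)
P4 → W (d²=150875513.00)
P5 → V (d²=17261353.00)
P6 → G (d²=7872709.00)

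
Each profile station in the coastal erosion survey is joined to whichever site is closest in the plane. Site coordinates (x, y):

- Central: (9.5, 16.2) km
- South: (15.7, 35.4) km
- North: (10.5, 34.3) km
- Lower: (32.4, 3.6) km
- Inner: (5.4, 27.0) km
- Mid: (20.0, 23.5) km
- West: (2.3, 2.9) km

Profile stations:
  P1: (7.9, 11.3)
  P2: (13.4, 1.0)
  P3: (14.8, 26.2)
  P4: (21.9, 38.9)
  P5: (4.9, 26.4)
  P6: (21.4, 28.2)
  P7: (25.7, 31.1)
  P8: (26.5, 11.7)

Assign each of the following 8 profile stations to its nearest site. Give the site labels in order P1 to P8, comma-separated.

Central, West, Mid, South, Inner, Mid, Mid, Lower

P1 → Central (d²=26.57)
P2 → West (d²=126.82)
P3 → Mid (d²=34.33)
P4 → South (d²=50.69)
P5 → Inner (d²=0.61)
P6 → Mid (d²=24.05)
P7 → Mid (d²=90.25)
P8 → Lower (d²=100.42)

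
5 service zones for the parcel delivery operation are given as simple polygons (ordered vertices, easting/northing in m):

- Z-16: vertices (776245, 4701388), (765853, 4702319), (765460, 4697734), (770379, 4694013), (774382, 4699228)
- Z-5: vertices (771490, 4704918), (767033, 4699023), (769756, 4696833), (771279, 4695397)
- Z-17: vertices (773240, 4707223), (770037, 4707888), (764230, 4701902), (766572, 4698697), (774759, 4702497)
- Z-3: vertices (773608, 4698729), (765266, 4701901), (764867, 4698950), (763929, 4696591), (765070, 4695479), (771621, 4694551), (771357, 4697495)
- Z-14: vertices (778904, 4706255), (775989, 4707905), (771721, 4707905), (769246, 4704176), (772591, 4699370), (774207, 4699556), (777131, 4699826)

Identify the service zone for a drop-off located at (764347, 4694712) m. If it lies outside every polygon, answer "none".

Cast a ray rightward from (764347, 4694712). For each polygon, the edges (by vertex number in listed order) whose endpoints lie on opposite sides of northing = 4694712, where each meets that height, and whether that is right or left of the point:
Z-16: 3–4 at easting≈769455.0 (right), 4–5 at easting≈770915.5 (right) → 2 crossings.
Z-5: no edge straddles that height → 0 crossings.
Z-17: no edge straddles that height → 0 crossings.
Z-3: 5–6 at easting≈770484.5 (right), 6–7 at easting≈771606.6 (right) → 2 crossings.
Z-14: no edge straddles that height → 0 crossings.
All counts are even, so the point lies outside every listed polygon.

none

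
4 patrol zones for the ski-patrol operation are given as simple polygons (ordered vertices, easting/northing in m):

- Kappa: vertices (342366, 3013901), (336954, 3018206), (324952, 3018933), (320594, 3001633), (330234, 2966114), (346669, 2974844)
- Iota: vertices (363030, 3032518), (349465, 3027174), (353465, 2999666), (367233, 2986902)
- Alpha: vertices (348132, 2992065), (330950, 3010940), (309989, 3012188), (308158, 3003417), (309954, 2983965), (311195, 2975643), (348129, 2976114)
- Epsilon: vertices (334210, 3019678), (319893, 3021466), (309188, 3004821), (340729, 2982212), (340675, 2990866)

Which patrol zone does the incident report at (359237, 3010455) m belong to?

Cast a ray rightward from (359237, 3010455). For each polygon, the edges (by vertex number in listed order) whose endpoints lie on opposite sides of northing = 3010455, where each meets that height, and whether that is right or left of the point:
Kappa: 3–4 at easting≈322816.3 (left), 6–1 at easting≈342745.7 (left) → 0 crossings.
Iota: 2–3 at easting≈351896.1 (left), 4–1 at easting≈365062.9 (right) → 1 crossing.
Alpha: 1–2 at easting≈331391.5 (left), 3–4 at easting≈309627.2 (left) → 0 crossings.
Epsilon: 2–3 at easting≈312811.4 (left), 5–1 at easting≈336279.5 (left) → 0 crossings.
Only Iota has an odd count, so the point is inside Iota.

Iota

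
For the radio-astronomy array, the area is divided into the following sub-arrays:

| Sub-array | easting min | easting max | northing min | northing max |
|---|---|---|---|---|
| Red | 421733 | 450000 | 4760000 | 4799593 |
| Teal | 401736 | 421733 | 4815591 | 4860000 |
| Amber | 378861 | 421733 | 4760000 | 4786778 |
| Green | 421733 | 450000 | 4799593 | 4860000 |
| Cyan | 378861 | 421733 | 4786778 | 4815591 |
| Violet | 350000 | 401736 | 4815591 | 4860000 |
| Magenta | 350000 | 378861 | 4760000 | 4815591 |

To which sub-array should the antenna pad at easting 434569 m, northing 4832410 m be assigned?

The point has easting = 434569 and northing = 4832410.
Only Green satisfies 421733 ≤ easting ≤ 450000 and 4799593 ≤ northing ≤ 4860000.

Green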